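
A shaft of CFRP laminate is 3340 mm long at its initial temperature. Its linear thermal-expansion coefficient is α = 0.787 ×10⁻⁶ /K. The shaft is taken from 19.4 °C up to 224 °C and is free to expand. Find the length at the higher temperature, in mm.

ΔT = 224 − 19.4 = 204.6 K.
ΔL = α·L₀·ΔT = 0.787×10⁻⁶ × 3340 mm × 204.6 K = 0.538 mm.
L = L₀ + ΔL = 3340 + 0.538 = 3340.5 mm.

3340.5 mm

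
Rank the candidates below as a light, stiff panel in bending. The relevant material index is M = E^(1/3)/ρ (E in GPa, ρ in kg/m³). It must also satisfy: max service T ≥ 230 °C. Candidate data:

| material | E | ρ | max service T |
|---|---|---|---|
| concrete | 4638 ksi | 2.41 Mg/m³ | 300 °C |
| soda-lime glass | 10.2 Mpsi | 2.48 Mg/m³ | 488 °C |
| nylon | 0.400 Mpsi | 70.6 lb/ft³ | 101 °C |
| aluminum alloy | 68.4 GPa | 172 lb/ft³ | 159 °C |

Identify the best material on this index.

Screen on constraints: max service T ≥ 230 °C. Survivors: concrete, soda-lime glass.
In SI units:
  concrete: E = 31.98 GPa, ρ = 2410 kg/m³
  soda-lime glass: E = 70.33 GPa, ρ = 2480 kg/m³
  soda-lime glass: M = 1.66×10⁻³
  concrete: M = 1.32×10⁻³
The maximum is for soda-lime glass.

soda-lime glass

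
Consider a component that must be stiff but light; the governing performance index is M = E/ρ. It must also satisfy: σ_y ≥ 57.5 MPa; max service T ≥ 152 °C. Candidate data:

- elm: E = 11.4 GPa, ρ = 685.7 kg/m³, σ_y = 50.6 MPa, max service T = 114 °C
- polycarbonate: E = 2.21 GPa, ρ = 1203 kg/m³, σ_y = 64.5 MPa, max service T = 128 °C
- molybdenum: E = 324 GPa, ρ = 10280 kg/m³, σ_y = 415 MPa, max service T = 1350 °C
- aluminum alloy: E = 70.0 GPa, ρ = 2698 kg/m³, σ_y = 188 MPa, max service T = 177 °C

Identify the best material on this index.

molybdenum

Screen on constraints: σ_y ≥ 57.5 MPa; max service T ≥ 152 °C. Survivors: molybdenum, aluminum alloy.
Computing M directly (units already consistent):
  molybdenum: M = 31.5 MN·m/kg
  aluminum alloy: M = 25.9 MN·m/kg
Molybdenum has the largest M.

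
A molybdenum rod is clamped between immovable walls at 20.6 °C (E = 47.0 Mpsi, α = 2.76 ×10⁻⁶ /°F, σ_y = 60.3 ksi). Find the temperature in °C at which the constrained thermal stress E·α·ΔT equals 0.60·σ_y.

E = 47.0 Mpsi = 324.1 GPa.
α = 2.76×10⁻⁶/°F × 9/5 = 4.97×10⁻⁶/K.
σ_y = 60.3 ksi = 415.8 MPa.
E·α·ΔT = 249.5 MPa ⇒ ΔT = 249.5 / (324.1×10³ × 4.97×10⁻⁶) = 154.9 K.
T = 20.6 + 154.9 = 175.5 °C.

176 °C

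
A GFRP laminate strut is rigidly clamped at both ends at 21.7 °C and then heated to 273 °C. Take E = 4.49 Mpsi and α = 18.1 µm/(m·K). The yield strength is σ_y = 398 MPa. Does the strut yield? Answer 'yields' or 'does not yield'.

does not yield

E = 4.49 Mpsi = 30.96 GPa.
ΔT = 251.3 K. Constrained thermal stress σ = E·α·ΔT = 30.96×10³ MPa × 18.1×10⁻⁶ × 251.3 = 141 MPa (compressive).
Compare to σ_y = 398 MPa: σ < σ_y, so it does not yield.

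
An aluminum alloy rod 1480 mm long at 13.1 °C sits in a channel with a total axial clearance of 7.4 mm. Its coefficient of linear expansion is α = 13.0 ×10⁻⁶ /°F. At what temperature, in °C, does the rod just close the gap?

227 °C

α = 13.0×10⁻⁶/°F × 9/5 = 23.4×10⁻⁶/K.
α·L₀·ΔT = 7.4 mm ⇒ ΔT = 7.4 / (23.4×10⁻⁶ × 1480.0) = 213.7 K.
T = 13.1 + 213.7 = 226.8 °C.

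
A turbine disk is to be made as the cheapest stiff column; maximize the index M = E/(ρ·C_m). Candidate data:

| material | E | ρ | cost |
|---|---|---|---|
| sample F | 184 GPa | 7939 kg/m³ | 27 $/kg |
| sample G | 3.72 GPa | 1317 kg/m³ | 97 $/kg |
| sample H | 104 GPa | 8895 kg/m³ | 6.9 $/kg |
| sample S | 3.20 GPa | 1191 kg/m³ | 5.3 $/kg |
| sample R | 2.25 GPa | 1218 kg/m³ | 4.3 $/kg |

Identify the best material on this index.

sample H

Per-candidate index values:
  sample H: M = 1.69 MN·m per $
  sample F: M = 0.858 MN·m per $
  sample S: M = 0.507 MN·m per $
  sample R: M = 0.430 MN·m per $
  sample G: M = 0.0291 MN·m per $
Highest index: sample H.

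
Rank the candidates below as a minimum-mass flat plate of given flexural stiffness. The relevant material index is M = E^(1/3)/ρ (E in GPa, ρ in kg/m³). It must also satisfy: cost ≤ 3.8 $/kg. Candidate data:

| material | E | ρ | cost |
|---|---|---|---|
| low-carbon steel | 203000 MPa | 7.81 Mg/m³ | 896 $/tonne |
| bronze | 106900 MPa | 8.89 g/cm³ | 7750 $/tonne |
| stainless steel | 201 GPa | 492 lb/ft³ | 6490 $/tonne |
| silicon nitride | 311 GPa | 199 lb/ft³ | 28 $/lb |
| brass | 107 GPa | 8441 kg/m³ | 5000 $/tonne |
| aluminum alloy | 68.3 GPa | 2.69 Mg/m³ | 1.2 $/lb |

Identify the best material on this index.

Screen on constraints: cost ≤ 3.8 $/kg. Survivors: low-carbon steel, aluminum alloy.
After converting to SI:
  low-carbon steel: E = 203.0 GPa, ρ = 7810 kg/m³
  aluminum alloy: E = 68.30 GPa, ρ = 2690 kg/m³
  aluminum alloy: M = 1.52×10⁻³
  low-carbon steel: M = 0.753×10⁻³
Highest index: aluminum alloy.

aluminum alloy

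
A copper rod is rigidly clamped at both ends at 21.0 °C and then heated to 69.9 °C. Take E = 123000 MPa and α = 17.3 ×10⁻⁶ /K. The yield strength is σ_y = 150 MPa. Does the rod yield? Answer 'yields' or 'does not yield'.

does not yield

E = 123000 MPa = 123.0 GPa.
ΔT = 48.90 K. Constrained thermal stress σ = E·α·ΔT = 123.0×10³ MPa × 17.3×10⁻⁶ × 48.90 = 104 MPa (compressive).
Compare to σ_y = 150 MPa: σ < σ_y, so it does not yield.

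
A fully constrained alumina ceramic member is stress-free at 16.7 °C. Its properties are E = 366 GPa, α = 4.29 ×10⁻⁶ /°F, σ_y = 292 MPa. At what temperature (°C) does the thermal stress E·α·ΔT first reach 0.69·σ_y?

88.0 °C

α = 4.29×10⁻⁶/°F × 9/5 = 7.72×10⁻⁶/K.
E·α·ΔT = 201.5 MPa ⇒ ΔT = 201.5 / (366.0×10³ × 7.72×10⁻⁶) = 71.29 K.
T = 16.7 + 71.29 = 87.99 °C.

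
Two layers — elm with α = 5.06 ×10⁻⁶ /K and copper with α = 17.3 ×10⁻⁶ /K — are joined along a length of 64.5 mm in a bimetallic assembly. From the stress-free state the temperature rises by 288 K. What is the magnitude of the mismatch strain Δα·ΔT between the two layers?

3.53×10⁻³

Δα = |5.06 − 17.3|×10⁻⁶/K = 12.2×10⁻⁶/K.
Mismatch strain = Δα·ΔT = 12.2×10⁻⁶ × 288.0 = 3.53×10⁻³.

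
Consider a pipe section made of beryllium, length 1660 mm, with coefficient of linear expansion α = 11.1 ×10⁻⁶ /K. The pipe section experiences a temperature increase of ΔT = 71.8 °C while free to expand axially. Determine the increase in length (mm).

ΔL = α·L₀·ΔT = 11.1×10⁻⁶ × 1660 mm × 71.80 K = 1.32 mm.

1.32 mm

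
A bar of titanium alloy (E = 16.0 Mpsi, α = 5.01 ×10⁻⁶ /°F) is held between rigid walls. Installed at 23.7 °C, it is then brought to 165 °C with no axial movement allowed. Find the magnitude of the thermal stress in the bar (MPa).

E = 16.0 Mpsi = 110.3 GPa.
α = 5.01×10⁻⁶/°F × 9/5 = 9.02×10⁻⁶/K.
ΔT = 141.3 K. Constrained thermal stress σ = E·α·ΔT = 110.3×10³ MPa × 9.02×10⁻⁶ × 141.3 = 141 MPa (compressive).

141 MPa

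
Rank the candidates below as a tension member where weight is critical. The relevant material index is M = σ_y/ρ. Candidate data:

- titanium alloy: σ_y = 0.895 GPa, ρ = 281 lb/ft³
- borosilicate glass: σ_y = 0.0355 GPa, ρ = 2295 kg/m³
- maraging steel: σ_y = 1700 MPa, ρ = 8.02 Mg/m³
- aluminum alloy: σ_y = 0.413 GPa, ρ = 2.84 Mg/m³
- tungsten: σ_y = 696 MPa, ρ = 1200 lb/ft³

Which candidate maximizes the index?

Putting every candidate on a common basis:
  titanium alloy: σ_y = 895.0 MPa, ρ = 4501 kg/m³
  borosilicate glass: σ_y = 35.50 MPa, ρ = 2295 kg/m³
  maraging steel: σ_y = 1700 MPa, ρ = 8020 kg/m³
  aluminum alloy: σ_y = 413.0 MPa, ρ = 2840 kg/m³
  tungsten: σ_y = 696.0 MPa, ρ = 19220 kg/m³
  maraging steel: M = 212 kN·m/kg
  titanium alloy: M = 199 kN·m/kg
  aluminum alloy: M = 145 kN·m/kg
  tungsten: M = 36.2 kN·m/kg
  borosilicate glass: M = 15.5 kN·m/kg
The maximum is for maraging steel.

maraging steel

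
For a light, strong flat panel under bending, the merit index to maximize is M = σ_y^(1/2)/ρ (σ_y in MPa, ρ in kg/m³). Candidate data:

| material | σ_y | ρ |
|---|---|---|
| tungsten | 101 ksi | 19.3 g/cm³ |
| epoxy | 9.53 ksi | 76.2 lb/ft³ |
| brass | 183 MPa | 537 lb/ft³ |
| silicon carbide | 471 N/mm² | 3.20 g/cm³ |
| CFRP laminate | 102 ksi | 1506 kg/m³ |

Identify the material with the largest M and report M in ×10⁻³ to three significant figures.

CFRP laminate, M = 17.6×10⁻³

After converting to SI:
  tungsten: σ_y = 696.4 MPa, ρ = 19300 kg/m³
  epoxy: σ_y = 65.71 MPa, ρ = 1221 kg/m³
  brass: σ_y = 183.0 MPa, ρ = 8602 kg/m³
  silicon carbide: σ_y = 471.0 MPa, ρ = 3200 kg/m³
  CFRP laminate: σ_y = 703.3 MPa, ρ = 1506 kg/m³
  CFRP laminate: M = 17.6×10⁻³
  silicon carbide: M = 6.78×10⁻³
  epoxy: M = 6.64×10⁻³
  brass: M = 1.57×10⁻³
  tungsten: M = 1.37×10⁻³
The maximum is for CFRP laminate.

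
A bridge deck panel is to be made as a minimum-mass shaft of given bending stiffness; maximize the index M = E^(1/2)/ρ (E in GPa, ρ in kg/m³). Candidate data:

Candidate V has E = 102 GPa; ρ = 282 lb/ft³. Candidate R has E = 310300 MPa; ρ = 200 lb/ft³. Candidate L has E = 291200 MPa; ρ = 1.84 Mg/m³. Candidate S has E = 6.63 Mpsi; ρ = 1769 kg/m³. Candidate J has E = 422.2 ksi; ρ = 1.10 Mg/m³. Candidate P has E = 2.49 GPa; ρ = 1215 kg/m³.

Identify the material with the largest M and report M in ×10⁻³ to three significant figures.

After converting to SI:
  candidate V: E = 102.0 GPa, ρ = 4517 kg/m³
  candidate R: E = 310.3 GPa, ρ = 3204 kg/m³
  candidate L: E = 291.2 GPa, ρ = 1840 kg/m³
  candidate S: E = 45.71 GPa, ρ = 1769 kg/m³
  candidate J: E = 2.911 GPa, ρ = 1100 kg/m³
  candidate P: E = 2.490 GPa, ρ = 1215 kg/m³
  candidate L: M = 9.27×10⁻³
  candidate R: M = 5.50×10⁻³
  candidate S: M = 3.82×10⁻³
  candidate V: M = 2.24×10⁻³
  candidate J: M = 1.55×10⁻³
  candidate P: M = 1.30×10⁻³
The maximum is for candidate L.

candidate L, M = 9.27×10⁻³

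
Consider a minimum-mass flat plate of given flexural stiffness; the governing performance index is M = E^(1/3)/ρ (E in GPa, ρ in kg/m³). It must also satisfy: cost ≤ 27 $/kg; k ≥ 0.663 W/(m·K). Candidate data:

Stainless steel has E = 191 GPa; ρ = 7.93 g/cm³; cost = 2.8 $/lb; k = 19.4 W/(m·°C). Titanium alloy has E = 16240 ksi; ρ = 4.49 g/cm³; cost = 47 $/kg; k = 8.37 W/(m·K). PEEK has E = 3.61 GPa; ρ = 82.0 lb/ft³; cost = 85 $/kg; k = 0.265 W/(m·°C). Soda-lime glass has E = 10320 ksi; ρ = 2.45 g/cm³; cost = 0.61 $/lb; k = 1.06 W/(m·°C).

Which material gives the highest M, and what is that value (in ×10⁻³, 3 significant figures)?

soda-lime glass, M = 1.69×10⁻³

Screen on constraints: cost ≤ 27 $/kg; k ≥ 0.663 W/(m·K). Survivors: stainless steel, soda-lime glass.
Convert each candidate to consistent units, then evaluate M:
  stainless steel: E = 191.0 GPa, ρ = 7930 kg/m³
  soda-lime glass: E = 71.15 GPa, ρ = 2450 kg/m³
  soda-lime glass: M = 1.69×10⁻³
  stainless steel: M = 0.726×10⁻³
Highest index: soda-lime glass.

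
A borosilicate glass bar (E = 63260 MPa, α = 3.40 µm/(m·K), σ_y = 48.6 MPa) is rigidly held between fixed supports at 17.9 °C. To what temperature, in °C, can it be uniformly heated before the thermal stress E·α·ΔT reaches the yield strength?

E = 63260 MPa = 63.26 GPa.
E·α·ΔT = 48.60 MPa ⇒ ΔT = 48.60 / (63.26×10³ × 3.40×10⁻⁶) = 226.0 K.
T = 17.9 + 226.0 = 243.9 °C.

244 °C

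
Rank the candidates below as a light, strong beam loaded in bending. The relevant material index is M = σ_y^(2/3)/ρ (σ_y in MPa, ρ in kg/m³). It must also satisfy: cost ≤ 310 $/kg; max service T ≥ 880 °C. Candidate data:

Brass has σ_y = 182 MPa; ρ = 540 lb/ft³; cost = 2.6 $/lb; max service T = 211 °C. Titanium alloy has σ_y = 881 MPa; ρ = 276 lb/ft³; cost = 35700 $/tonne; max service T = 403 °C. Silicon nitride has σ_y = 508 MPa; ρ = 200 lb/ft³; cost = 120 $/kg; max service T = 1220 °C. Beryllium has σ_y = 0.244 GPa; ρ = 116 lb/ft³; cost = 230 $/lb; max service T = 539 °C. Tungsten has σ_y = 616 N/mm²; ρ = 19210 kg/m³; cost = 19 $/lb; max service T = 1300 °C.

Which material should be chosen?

Screen on constraints: cost ≤ 310 $/kg; max service T ≥ 880 °C. Survivors: silicon nitride, tungsten.
In SI units:
  silicon nitride: σ_y = 508.0 MPa, ρ = 3204 kg/m³
  tungsten: σ_y = 616.0 MPa, ρ = 19210 kg/m³
  silicon nitride: M = 19.9×10⁻³
  tungsten: M = 3.77×10⁻³
Highest index: silicon nitride.

silicon nitride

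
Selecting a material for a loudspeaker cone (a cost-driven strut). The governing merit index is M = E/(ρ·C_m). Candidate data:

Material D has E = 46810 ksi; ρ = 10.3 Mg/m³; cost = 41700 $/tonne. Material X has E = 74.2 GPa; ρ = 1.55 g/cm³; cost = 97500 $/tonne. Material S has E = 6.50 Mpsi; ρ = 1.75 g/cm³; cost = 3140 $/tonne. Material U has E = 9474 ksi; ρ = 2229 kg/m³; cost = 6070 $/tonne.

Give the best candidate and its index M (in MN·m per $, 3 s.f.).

material S, M = 8.16 MN·m per $

In SI units:
  material D: E = 322.7 GPa, ρ = 10300 kg/m³, cost = 41.70 $/kg
  material X: E = 74.20 GPa, ρ = 1550 kg/m³, cost = 97.50 $/kg
  material S: E = 44.82 GPa, ρ = 1750 kg/m³, cost = 3.140 $/kg
  material U: E = 65.32 GPa, ρ = 2229 kg/m³, cost = 6.070 $/kg
  material S: M = 8.16 MN·m per $
  material U: M = 4.83 MN·m per $
  material D: M = 0.751 MN·m per $
  material X: M = 0.491 MN·m per $
The maximum is for material S.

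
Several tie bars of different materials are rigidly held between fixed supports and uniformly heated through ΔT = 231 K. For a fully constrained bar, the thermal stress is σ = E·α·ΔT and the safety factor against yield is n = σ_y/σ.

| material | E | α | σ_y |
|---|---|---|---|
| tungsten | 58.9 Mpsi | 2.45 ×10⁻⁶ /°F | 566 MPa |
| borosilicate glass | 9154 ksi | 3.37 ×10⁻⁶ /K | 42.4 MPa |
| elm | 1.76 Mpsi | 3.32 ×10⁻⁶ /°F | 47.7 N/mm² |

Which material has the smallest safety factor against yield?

borosilicate glass

In consistent units (E in GPa, α in ×10⁻⁶/K, σ_y in MPa):
  tungsten: E = 406.1, α = 4.41, σ_y = 566.0 → σ = 414 MPa, n = 1.37
  borosilicate glass: E = 63.11, α = 3.37, σ_y = 42.40 → σ = 49.1 MPa, n = 0.863
  elm: E = 12.13, α = 5.98, σ_y = 47.70 → σ = 16.8 MPa, n = 2.85
Smallest n: borosilicate glass with n = 0.863.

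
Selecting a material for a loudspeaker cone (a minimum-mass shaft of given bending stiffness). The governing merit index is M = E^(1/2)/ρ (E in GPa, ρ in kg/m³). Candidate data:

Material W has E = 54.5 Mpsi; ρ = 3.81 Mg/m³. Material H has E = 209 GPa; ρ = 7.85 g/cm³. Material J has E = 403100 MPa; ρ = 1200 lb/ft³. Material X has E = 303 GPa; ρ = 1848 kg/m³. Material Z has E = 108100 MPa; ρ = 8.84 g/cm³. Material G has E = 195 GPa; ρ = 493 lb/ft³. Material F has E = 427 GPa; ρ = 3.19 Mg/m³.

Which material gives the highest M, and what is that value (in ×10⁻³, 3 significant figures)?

Putting every candidate on a common basis:
  material W: E = 375.8 GPa, ρ = 3810 kg/m³
  material H: E = 209.0 GPa, ρ = 7850 kg/m³
  material J: E = 403.1 GPa, ρ = 19220 kg/m³
  material X: E = 303.0 GPa, ρ = 1848 kg/m³
  material Z: E = 108.1 GPa, ρ = 8840 kg/m³
  material G: E = 195.0 GPa, ρ = 7897 kg/m³
  material F: E = 427.0 GPa, ρ = 3190 kg/m³
  material X: M = 9.42×10⁻³
  material F: M = 6.48×10⁻³
  material W: M = 5.09×10⁻³
  material H: M = 1.84×10⁻³
  material G: M = 1.77×10⁻³
  material Z: M = 1.18×10⁻³
  material J: M = 1.04×10⁻³
Material X ranks first.

material X, M = 9.42×10⁻³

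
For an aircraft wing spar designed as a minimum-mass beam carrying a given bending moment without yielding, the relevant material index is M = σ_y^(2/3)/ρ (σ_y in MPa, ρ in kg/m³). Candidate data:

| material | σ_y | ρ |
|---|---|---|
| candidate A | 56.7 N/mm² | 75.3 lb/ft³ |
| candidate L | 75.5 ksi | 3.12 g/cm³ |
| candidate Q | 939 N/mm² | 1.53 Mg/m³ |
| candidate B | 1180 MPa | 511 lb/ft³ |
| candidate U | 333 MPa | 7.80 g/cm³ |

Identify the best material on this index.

candidate Q

Normalizing units and computing the index:
  candidate A: σ_y = 56.70 MPa, ρ = 1206 kg/m³
  candidate L: σ_y = 520.6 MPa, ρ = 3120 kg/m³
  candidate Q: σ_y = 939.0 MPa, ρ = 1530 kg/m³
  candidate B: σ_y = 1180 MPa, ρ = 8185 kg/m³
  candidate U: σ_y = 333.0 MPa, ρ = 7800 kg/m³
  candidate Q: M = 62.7×10⁻³
  candidate L: M = 20.7×10⁻³
  candidate B: M = 13.6×10⁻³
  candidate A: M = 12.2×10⁻³
  candidate U: M = 6.16×10⁻³
Candidate Q has the largest M.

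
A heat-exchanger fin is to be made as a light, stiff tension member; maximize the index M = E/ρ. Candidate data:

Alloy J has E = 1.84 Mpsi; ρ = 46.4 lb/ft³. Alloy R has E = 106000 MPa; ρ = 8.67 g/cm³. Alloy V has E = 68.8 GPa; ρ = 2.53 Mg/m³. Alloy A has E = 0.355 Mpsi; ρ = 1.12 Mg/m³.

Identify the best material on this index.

In SI units:
  alloy J: E = 12.69 GPa, ρ = 743.3 kg/m³
  alloy R: E = 106.0 GPa, ρ = 8670 kg/m³
  alloy V: E = 68.80 GPa, ρ = 2530 kg/m³
  alloy A: E = 2.448 GPa, ρ = 1120 kg/m³
  alloy V: M = 27.2 MN·m/kg
  alloy J: M = 17.1 MN·m/kg
  alloy R: M = 12.2 MN·m/kg
  alloy A: M = 2.19 MN·m/kg
Alloy V has the largest M.

alloy V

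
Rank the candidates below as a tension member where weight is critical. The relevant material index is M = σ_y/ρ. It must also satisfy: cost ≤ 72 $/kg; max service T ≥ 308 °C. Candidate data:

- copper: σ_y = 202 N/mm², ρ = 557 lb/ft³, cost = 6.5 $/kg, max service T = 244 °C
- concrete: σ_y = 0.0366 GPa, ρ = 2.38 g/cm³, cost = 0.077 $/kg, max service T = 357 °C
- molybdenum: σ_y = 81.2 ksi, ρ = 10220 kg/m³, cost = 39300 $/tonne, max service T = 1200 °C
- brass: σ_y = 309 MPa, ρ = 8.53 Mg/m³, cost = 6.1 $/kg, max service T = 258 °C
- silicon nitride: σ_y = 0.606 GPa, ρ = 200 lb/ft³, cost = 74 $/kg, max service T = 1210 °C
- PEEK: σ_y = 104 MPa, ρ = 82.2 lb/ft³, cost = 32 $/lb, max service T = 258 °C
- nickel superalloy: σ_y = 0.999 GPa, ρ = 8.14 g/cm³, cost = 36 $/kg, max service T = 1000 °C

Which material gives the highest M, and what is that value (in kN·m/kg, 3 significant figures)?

nickel superalloy, M = 123 kN·m/kg

Screen on constraints: cost ≤ 72 $/kg; max service T ≥ 308 °C. Survivors: concrete, molybdenum, nickel superalloy.
Normalizing units and computing the index:
  concrete: σ_y = 36.60 MPa, ρ = 2380 kg/m³
  molybdenum: σ_y = 559.9 MPa, ρ = 10220 kg/m³
  nickel superalloy: σ_y = 999.0 MPa, ρ = 8140 kg/m³
  nickel superalloy: M = 123 kN·m/kg
  molybdenum: M = 54.8 kN·m/kg
  concrete: M = 15.4 kN·m/kg
Highest index: nickel superalloy.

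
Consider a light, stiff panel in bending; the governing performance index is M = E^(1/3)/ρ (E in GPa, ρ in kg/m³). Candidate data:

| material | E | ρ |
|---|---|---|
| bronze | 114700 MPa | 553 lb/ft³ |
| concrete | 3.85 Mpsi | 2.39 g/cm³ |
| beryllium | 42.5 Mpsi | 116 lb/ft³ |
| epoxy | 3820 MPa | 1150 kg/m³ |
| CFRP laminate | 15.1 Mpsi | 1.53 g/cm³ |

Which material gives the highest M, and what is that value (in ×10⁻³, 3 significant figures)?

Normalizing units and computing the index:
  bronze: E = 114.7 GPa, ρ = 8858 kg/m³
  concrete: E = 26.54 GPa, ρ = 2390 kg/m³
  beryllium: E = 293.0 GPa, ρ = 1858 kg/m³
  epoxy: E = 3.820 GPa, ρ = 1150 kg/m³
  CFRP laminate: E = 104.1 GPa, ρ = 1530 kg/m³
  beryllium: M = 3.57×10⁻³
  CFRP laminate: M = 3.07×10⁻³
  epoxy: M = 1.36×10⁻³
  concrete: M = 1.25×10⁻³
  bronze: M = 0.548×10⁻³
The maximum is for beryllium.

beryllium, M = 3.57×10⁻³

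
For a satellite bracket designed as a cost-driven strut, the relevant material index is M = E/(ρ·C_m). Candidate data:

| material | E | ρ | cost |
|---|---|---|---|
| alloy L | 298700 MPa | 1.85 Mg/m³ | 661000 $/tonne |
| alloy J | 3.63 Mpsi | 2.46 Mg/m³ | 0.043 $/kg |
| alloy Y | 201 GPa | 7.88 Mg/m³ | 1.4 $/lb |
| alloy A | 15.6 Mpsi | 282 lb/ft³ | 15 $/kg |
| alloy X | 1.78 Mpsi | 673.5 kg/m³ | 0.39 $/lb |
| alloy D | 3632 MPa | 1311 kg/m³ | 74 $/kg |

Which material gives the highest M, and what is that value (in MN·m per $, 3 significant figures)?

alloy J, M = 237 MN·m per $

Putting every candidate on a common basis:
  alloy L: E = 298.7 GPa, ρ = 1850 kg/m³, cost = 661.0 $/kg
  alloy J: E = 25.03 GPa, ρ = 2460 kg/m³, cost = 0.04300 $/kg
  alloy Y: E = 201.0 GPa, ρ = 7880 kg/m³, cost = 3.086 $/kg
  alloy A: E = 107.6 GPa, ρ = 4517 kg/m³, cost = 15.00 $/kg
  alloy X: E = 12.27 GPa, ρ = 673.5 kg/m³, cost = 0.8598 $/kg
  alloy D: E = 3.632 GPa, ρ = 1311 kg/m³, cost = 74.00 $/kg
  alloy J: M = 237 MN·m per $
  alloy X: M = 21.2 MN·m per $
  alloy Y: M = 8.26 MN·m per $
  alloy A: M = 1.59 MN·m per $
  alloy L: M = 0.244 MN·m per $
  alloy D: M = 0.0374 MN·m per $
Alloy J has the largest M.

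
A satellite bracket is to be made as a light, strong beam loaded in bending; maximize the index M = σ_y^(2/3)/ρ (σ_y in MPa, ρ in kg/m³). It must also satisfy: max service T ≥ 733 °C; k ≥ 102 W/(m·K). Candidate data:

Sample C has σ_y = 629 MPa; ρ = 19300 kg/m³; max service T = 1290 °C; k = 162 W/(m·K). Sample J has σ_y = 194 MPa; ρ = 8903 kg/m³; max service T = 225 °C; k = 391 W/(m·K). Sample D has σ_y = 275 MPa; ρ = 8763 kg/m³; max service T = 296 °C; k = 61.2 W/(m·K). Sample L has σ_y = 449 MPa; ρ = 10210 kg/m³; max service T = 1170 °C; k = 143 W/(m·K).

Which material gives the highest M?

sample L

Screen on constraints: max service T ≥ 733 °C; k ≥ 102 W/(m·K). Survivors: sample C, sample L.
Computing M directly (units already consistent):
  sample L: M = 5.74×10⁻³
  sample C: M = 3.80×10⁻³
The maximum is for sample L.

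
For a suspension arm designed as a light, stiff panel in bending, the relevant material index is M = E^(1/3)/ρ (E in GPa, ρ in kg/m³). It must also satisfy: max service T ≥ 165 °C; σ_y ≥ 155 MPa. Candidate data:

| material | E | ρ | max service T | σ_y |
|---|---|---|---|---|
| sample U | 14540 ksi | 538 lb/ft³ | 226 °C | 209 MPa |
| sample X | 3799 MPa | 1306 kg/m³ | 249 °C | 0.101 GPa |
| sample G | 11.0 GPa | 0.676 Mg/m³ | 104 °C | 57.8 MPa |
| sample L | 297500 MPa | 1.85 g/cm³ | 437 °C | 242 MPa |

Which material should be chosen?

sample L

Screen on constraints: max service T ≥ 165 °C; σ_y ≥ 155 MPa. Survivors: sample U, sample L.
Normalizing units and computing the index:
  sample U: E = 100.2 GPa, ρ = 8618 kg/m³
  sample L: E = 297.5 GPa, ρ = 1850 kg/m³
  sample L: M = 3.61×10⁻³
  sample U: M = 0.539×10⁻³
Sample L has the largest M.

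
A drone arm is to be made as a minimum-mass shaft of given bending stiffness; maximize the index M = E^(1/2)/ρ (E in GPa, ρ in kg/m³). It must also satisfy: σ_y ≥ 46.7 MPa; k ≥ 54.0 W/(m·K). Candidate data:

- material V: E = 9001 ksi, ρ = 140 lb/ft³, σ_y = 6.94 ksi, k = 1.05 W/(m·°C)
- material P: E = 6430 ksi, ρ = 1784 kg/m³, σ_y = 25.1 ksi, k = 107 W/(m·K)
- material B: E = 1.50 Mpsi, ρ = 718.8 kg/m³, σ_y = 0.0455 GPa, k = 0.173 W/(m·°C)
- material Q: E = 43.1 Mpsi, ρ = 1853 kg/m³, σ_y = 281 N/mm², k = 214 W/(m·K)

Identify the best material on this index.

Screen on constraints: σ_y ≥ 46.7 MPa; k ≥ 54.0 W/(m·K). Survivors: material P, material Q.
Convert each candidate to consistent units, then evaluate M:
  material P: E = 44.33 GPa, ρ = 1784 kg/m³
  material Q: E = 297.2 GPa, ρ = 1853 kg/m³
  material Q: M = 9.30×10⁻³
  material P: M = 3.73×10⁻³
Highest index: material Q.

material Q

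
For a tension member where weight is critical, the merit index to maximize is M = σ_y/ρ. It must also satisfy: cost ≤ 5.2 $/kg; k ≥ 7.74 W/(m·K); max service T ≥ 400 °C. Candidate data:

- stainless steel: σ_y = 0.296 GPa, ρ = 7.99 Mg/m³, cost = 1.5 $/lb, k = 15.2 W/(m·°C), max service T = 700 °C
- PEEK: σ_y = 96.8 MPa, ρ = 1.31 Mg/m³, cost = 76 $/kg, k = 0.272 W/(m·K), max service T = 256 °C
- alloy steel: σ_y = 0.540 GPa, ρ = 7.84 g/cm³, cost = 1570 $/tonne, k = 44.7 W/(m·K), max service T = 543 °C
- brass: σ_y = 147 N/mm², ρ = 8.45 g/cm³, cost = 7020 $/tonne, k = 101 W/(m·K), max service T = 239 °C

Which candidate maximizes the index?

alloy steel

Screen on constraints: cost ≤ 5.2 $/kg; k ≥ 7.74 W/(m·K); max service T ≥ 400 °C. Survivors: stainless steel, alloy steel.
In SI units:
  stainless steel: σ_y = 296.0 MPa, ρ = 7990 kg/m³
  alloy steel: σ_y = 540.0 MPa, ρ = 7840 kg/m³
  alloy steel: M = 68.9 kN·m/kg
  stainless steel: M = 37.0 kN·m/kg
Alloy steel has the largest M.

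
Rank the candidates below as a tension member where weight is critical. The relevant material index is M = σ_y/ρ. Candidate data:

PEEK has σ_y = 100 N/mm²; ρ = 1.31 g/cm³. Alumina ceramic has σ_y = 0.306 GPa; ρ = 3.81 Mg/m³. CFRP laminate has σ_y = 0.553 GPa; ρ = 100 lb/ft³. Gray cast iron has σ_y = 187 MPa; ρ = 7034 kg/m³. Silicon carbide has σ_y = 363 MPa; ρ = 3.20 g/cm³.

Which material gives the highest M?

Normalizing units and computing the index:
  PEEK: σ_y = 100.0 MPa, ρ = 1310 kg/m³
  alumina ceramic: σ_y = 306.0 MPa, ρ = 3810 kg/m³
  CFRP laminate: σ_y = 553.0 MPa, ρ = 1602 kg/m³
  gray cast iron: σ_y = 187.0 MPa, ρ = 7034 kg/m³
  silicon carbide: σ_y = 363.0 MPa, ρ = 3200 kg/m³
  CFRP laminate: M = 345 kN·m/kg
  silicon carbide: M = 113 kN·m/kg
  alumina ceramic: M = 80.3 kN·m/kg
  PEEK: M = 76.3 kN·m/kg
  gray cast iron: M = 26.6 kN·m/kg
The maximum is for CFRP laminate.

CFRP laminate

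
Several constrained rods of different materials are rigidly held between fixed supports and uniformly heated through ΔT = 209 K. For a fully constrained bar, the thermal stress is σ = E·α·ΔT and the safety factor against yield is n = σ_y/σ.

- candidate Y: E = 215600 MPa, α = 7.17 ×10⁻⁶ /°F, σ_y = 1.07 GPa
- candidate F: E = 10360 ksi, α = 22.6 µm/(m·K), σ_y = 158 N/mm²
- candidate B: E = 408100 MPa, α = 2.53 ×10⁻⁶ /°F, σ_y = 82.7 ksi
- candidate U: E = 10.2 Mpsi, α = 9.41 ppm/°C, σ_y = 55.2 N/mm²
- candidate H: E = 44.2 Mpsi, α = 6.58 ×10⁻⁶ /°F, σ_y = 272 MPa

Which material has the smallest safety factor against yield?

candidate H

In consistent units (E in GPa, α in ×10⁻⁶/K, σ_y in MPa):
  candidate Y: E = 215.6, α = 12.9, σ_y = 1070 → σ = 582 MPa, n = 1.84
  candidate F: E = 71.43, α = 22.6, σ_y = 158.0 → σ = 337 MPa, n = 0.468
  candidate B: E = 408.1, α = 4.55, σ_y = 570.2 → σ = 388 MPa, n = 1.47
  candidate U: E = 70.33, α = 9.41, σ_y = 55.20 → σ = 138 MPa, n = 0.399
  candidate H: E = 304.7, α = 11.8, σ_y = 272.0 → σ = 754 MPa, n = 0.361
Candidate H has the lowest safety factor, n = 0.361.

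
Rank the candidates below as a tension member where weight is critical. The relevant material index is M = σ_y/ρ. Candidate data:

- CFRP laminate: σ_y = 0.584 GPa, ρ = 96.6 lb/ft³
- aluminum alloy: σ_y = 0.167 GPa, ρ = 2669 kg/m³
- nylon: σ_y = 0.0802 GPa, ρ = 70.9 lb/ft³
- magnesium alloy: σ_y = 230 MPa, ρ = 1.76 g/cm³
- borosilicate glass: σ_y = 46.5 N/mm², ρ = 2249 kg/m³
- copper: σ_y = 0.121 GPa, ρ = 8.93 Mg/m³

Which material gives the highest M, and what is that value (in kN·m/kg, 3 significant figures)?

Normalizing units and computing the index:
  CFRP laminate: σ_y = 584.0 MPa, ρ = 1547 kg/m³
  aluminum alloy: σ_y = 167.0 MPa, ρ = 2669 kg/m³
  nylon: σ_y = 80.20 MPa, ρ = 1136 kg/m³
  magnesium alloy: σ_y = 230.0 MPa, ρ = 1760 kg/m³
  borosilicate glass: σ_y = 46.50 MPa, ρ = 2249 kg/m³
  copper: σ_y = 121.0 MPa, ρ = 8930 kg/m³
  CFRP laminate: M = 377 kN·m/kg
  magnesium alloy: M = 131 kN·m/kg
  nylon: M = 70.6 kN·m/kg
  aluminum alloy: M = 62.6 kN·m/kg
  borosilicate glass: M = 20.7 kN·m/kg
  copper: M = 13.5 kN·m/kg
CFRP laminate has the largest M.

CFRP laminate, M = 377 kN·m/kg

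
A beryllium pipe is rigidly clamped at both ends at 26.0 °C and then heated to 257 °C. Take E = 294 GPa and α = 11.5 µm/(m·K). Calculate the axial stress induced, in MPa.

781 MPa

ΔT = 231.0 K. Constrained thermal stress σ = E·α·ΔT = 294.0×10³ MPa × 11.5×10⁻⁶ × 231.0 = 781 MPa (compressive).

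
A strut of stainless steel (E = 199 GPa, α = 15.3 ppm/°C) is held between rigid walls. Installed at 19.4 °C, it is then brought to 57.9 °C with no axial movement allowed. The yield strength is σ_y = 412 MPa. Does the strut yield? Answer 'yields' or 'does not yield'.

ΔT = 38.50 K. Constrained thermal stress σ = E·α·ΔT = 199.0×10³ MPa × 15.3×10⁻⁶ × 38.50 = 117 MPa (compressive).
Compare to σ_y = 412 MPa: σ < σ_y, so it does not yield.

does not yield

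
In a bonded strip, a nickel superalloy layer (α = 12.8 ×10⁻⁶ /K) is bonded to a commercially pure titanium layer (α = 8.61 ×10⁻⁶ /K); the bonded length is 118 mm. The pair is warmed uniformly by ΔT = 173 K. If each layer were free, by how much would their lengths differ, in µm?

85.5 µm

Δα = |12.8 − 8.61|×10⁻⁶/K = 4.19×10⁻⁶/K.
ΔL_mismatch = Δα·L·ΔT = 4.19×10⁻⁶ × 118.0 mm × 173.0 K = 85.5 µm.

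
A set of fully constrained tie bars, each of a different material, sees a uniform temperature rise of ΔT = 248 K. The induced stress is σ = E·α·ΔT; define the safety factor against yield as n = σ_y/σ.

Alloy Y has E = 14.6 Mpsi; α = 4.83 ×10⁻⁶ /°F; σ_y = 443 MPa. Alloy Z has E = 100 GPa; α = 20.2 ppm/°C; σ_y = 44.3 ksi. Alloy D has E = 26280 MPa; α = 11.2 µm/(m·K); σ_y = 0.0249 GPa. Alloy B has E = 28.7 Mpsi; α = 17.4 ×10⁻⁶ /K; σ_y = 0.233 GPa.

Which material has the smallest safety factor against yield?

In consistent units (E in GPa, α in ×10⁻⁶/K, σ_y in MPa):
  alloy Y: E = 100.7, α = 8.69, σ_y = 443.0 → σ = 217 MPa, n = 2.04
  alloy Z: E = 100.0, α = 20.2, σ_y = 305.4 → σ = 501 MPa, n = 0.610
  alloy D: E = 26.28, α = 11.2, σ_y = 24.90 → σ = 73.0 MPa, n = 0.341
  alloy B: E = 197.9, α = 17.4, σ_y = 233.0 → σ = 854 MPa, n = 0.273
The minimum is alloy B at n = 0.273.

alloy B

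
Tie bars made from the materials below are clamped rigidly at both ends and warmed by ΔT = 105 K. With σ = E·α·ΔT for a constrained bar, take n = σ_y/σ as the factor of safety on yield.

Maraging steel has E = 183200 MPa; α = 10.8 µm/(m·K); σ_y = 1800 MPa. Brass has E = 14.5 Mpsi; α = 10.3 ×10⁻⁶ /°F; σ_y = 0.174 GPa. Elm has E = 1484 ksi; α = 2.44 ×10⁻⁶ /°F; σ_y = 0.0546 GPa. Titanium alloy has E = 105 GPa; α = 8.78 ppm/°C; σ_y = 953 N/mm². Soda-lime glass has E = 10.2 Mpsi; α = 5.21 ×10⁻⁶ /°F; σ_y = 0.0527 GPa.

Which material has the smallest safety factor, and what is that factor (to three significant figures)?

Per material, after unit conversion:
  maraging steel: E = 183.2, α = 10.8, σ_y = 1800 → σ = 208 MPa, n = 8.66
  brass: E = 99.97, α = 18.5, σ_y = 174.0 → σ = 195 MPa, n = 0.894
  elm: E = 10.23, α = 4.39, σ_y = 54.60 → σ = 4.72 MPa, n = 11.6
  titanium alloy: E = 105.0, α = 8.78, σ_y = 953.0 → σ = 96.8 MPa, n = 9.85
  soda-lime glass: E = 70.33, α = 9.38, σ_y = 52.70 → σ = 69.2 MPa, n = 0.761
Smallest n: soda-lime glass with n = 0.761.

soda-lime glass, n = 0.761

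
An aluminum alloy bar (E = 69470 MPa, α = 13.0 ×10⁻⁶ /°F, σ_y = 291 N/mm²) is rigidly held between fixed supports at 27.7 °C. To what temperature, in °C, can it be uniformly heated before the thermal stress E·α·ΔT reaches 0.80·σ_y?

171 °C

E = 69470 MPa = 69.47 GPa.
α = 13.0×10⁻⁶/°F × 9/5 = 23.4×10⁻⁶/K.
σ_y = 291 N/mm² = 291.0 MPa.
E·α·ΔT = 232.8 MPa ⇒ ΔT = 232.8 / (69.47×10³ × 23.4×10⁻⁶) = 143.2 K.
T = 27.7 + 143.2 = 170.9 °C.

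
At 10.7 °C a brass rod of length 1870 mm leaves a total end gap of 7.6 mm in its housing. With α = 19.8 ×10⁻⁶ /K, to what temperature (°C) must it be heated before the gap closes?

α·L₀·ΔT = 7.6 mm ⇒ ΔT = 7.6 / (19.8×10⁻⁶ × 1870.0) = 205.3 K.
T = 10.7 + 205.3 = 216.0 °C.

216 °C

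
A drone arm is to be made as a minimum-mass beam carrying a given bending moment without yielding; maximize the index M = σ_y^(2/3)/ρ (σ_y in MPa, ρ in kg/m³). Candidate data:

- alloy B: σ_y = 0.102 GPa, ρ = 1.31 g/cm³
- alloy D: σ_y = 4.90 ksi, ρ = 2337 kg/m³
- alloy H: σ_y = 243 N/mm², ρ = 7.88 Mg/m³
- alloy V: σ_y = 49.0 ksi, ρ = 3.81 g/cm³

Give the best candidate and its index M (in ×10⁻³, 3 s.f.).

alloy B, M = 16.7×10⁻³

In SI units:
  alloy B: σ_y = 102.0 MPa, ρ = 1310 kg/m³
  alloy D: σ_y = 33.78 MPa, ρ = 2337 kg/m³
  alloy H: σ_y = 243.0 MPa, ρ = 7880 kg/m³
  alloy V: σ_y = 337.8 MPa, ρ = 3810 kg/m³
  alloy B: M = 16.7×10⁻³
  alloy V: M = 12.7×10⁻³
  alloy H: M = 4.94×10⁻³
  alloy D: M = 4.47×10⁻³
Highest index: alloy B.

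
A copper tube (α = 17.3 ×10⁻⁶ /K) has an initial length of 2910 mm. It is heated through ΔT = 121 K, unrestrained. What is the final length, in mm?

ΔL = α·L₀·ΔT = 17.3×10⁻⁶ × 2910 mm × 121.0 K = 6.09 mm.
L = L₀ + ΔL = 2910 + 6.09 = 2916.1 mm.

2916.1 mm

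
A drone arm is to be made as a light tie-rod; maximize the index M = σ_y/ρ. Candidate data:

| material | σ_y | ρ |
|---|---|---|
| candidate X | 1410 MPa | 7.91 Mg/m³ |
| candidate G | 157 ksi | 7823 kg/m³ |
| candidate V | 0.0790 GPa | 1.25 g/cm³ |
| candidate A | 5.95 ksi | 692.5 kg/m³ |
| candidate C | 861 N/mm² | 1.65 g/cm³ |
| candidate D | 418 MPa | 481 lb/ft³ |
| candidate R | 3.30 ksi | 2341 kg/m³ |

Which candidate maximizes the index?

Putting every candidate on a common basis:
  candidate X: σ_y = 1410 MPa, ρ = 7910 kg/m³
  candidate G: σ_y = 1082 MPa, ρ = 7823 kg/m³
  candidate V: σ_y = 79.00 MPa, ρ = 1250 kg/m³
  candidate A: σ_y = 41.02 MPa, ρ = 692.5 kg/m³
  candidate C: σ_y = 861.0 MPa, ρ = 1650 kg/m³
  candidate D: σ_y = 418.0 MPa, ρ = 7705 kg/m³
  candidate R: σ_y = 22.75 MPa, ρ = 2341 kg/m³
  candidate C: M = 522 kN·m/kg
  candidate X: M = 178 kN·m/kg
  candidate G: M = 138 kN·m/kg
  candidate V: M = 63.2 kN·m/kg
  candidate A: M = 59.2 kN·m/kg
  candidate D: M = 54.3 kN·m/kg
  candidate R: M = 9.72 kN·m/kg
The maximum is for candidate C.

candidate C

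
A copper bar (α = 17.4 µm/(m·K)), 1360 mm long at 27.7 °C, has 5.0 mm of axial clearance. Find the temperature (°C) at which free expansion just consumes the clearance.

α·L₀·ΔT = 5.0 mm ⇒ ΔT = 5.0 / (17.4×10⁻⁶ × 1360.0) = 211.3 K.
T = 27.7 + 211.3 = 239.0 °C.

239 °C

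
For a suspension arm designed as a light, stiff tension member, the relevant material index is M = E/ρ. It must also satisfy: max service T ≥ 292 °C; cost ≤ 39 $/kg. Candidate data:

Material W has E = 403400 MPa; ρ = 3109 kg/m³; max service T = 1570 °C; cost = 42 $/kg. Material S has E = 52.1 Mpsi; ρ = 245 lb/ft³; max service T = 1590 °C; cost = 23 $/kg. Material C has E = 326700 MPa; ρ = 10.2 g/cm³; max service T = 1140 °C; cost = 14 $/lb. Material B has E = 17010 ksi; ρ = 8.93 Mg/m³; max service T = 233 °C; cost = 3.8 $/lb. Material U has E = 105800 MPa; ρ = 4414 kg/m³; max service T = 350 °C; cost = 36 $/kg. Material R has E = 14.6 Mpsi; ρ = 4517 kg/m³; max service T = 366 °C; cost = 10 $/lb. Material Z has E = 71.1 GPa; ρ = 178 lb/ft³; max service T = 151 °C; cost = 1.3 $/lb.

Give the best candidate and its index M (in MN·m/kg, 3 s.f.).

Screen on constraints: max service T ≥ 292 °C; cost ≤ 39 $/kg. Survivors: material S, material C, material U, material R.
Convert each candidate to consistent units, then evaluate M:
  material S: E = 359.2 GPa, ρ = 3925 kg/m³
  material C: E = 326.7 GPa, ρ = 10200 kg/m³
  material U: E = 105.8 GPa, ρ = 4414 kg/m³
  material R: E = 100.7 GPa, ρ = 4517 kg/m³
  material S: M = 91.5 MN·m/kg
  material C: M = 32.0 MN·m/kg
  material U: M = 24.0 MN·m/kg
  material R: M = 22.3 MN·m/kg
Highest index: material S.

material S, M = 91.5 MN·m/kg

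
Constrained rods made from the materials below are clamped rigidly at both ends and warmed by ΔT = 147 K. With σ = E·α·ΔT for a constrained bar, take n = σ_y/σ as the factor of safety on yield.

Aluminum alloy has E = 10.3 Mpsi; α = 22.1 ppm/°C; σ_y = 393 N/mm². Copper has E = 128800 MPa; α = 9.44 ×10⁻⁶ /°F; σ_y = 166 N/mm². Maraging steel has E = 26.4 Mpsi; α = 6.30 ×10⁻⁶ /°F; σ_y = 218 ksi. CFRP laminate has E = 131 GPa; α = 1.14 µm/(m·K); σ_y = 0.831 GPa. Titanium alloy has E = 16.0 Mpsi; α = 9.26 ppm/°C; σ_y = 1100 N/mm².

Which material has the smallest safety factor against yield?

Converting E to GPa, α to ×10⁻⁶/K, σ_y to MPa, then σ and n for each:
  aluminum alloy: E = 71.02, α = 22.1, σ_y = 393.0 → σ = 231 MPa, n = 1.70
  copper: E = 128.8, α = 17.0, σ_y = 166.0 → σ = 322 MPa, n = 0.516
  maraging steel: E = 182.0, α = 11.3, σ_y = 1503 → σ = 303 MPa, n = 4.95
  CFRP laminate: E = 131.0, α = 1.14, σ_y = 831.0 → σ = 22.0 MPa, n = 37.9
  titanium alloy: E = 110.3, α = 9.26, σ_y = 1100 → σ = 150 MPa, n = 7.33
The minimum is copper at n = 0.516.

copper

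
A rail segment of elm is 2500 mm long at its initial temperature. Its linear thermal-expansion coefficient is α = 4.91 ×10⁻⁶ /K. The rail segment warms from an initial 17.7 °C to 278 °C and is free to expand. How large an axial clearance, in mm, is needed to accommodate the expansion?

3.20 mm

ΔT = 278 − 17.7 = 260.3 K.
ΔL = α·L₀·ΔT = 4.91×10⁻⁶ × 2500 mm × 260.3 K = 3.20 mm.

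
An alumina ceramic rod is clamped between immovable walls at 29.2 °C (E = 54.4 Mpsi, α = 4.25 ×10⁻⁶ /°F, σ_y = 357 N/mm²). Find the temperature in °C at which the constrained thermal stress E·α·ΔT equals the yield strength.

E = 54.4 Mpsi = 375.1 GPa.
α = 4.25×10⁻⁶/°F × 9/5 = 7.65×10⁻⁶/K.
σ_y = 357 N/mm² = 357.0 MPa.
E·α·ΔT = 357.0 MPa ⇒ ΔT = 357.0 / (375.1×10³ × 7.65×10⁻⁶) = 124.4 K.
T = 29.2 + 124.4 = 153.6 °C.

154 °C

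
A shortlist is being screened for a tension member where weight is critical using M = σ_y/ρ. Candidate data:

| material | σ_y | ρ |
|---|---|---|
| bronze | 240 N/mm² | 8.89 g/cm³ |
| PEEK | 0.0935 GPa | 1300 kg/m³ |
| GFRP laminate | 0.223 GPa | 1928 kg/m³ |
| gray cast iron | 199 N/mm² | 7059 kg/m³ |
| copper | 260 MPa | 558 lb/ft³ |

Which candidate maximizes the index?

GFRP laminate

Normalizing units and computing the index:
  bronze: σ_y = 240.0 MPa, ρ = 8890 kg/m³
  PEEK: σ_y = 93.50 MPa, ρ = 1300 kg/m³
  GFRP laminate: σ_y = 223.0 MPa, ρ = 1928 kg/m³
  gray cast iron: σ_y = 199.0 MPa, ρ = 7059 kg/m³
  copper: σ_y = 260.0 MPa, ρ = 8938 kg/m³
  GFRP laminate: M = 116 kN·m/kg
  PEEK: M = 71.9 kN·m/kg
  copper: M = 29.1 kN·m/kg
  gray cast iron: M = 28.2 kN·m/kg
  bronze: M = 27.0 kN·m/kg
GFRP laminate has the largest M.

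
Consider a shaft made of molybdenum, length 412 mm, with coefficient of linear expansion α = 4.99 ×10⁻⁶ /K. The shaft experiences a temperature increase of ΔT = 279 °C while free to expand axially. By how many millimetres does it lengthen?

0.574 mm

ΔL = α·L₀·ΔT = 4.99×10⁻⁶ × 412 mm × 279.0 K = 0.574 mm.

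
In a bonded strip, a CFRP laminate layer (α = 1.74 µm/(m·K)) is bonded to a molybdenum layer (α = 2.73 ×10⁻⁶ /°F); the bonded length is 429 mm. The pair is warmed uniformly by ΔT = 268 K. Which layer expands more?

molybdenum: α = 2.73×10⁻⁶/°F × 9/5 = 4.91×10⁻⁶/K.
α(CFRP laminate) = 1.74×10⁻⁶/K vs α(molybdenum) = 4.91×10⁻⁶/K.
Higher α expands more for the same ΔT: molybdenum.

molybdenum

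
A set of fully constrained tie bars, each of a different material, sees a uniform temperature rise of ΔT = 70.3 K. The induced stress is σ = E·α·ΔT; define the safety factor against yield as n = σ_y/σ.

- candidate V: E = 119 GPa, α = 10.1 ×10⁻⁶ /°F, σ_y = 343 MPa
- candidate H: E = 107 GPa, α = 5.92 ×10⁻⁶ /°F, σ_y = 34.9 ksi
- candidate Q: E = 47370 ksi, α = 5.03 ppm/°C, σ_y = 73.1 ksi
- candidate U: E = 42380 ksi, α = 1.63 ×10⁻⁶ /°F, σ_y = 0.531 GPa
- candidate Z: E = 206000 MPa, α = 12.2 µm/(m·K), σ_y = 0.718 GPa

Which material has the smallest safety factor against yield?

In consistent units (E in GPa, α in ×10⁻⁶/K, σ_y in MPa):
  candidate V: E = 119.0, α = 18.2, σ_y = 343.0 → σ = 152 MPa, n = 2.26
  candidate H: E = 107.0, α = 10.7, σ_y = 240.6 → σ = 80.2 MPa, n = 3.00
  candidate Q: E = 326.6, α = 5.03, σ_y = 504.0 → σ = 115 MPa, n = 4.36
  candidate U: E = 292.2, α = 2.93, σ_y = 531.0 → σ = 60.3 MPa, n = 8.81
  candidate Z: E = 206.0, α = 12.2, σ_y = 718.0 → σ = 177 MPa, n = 4.06
Smallest n: candidate V with n = 2.26.

candidate V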